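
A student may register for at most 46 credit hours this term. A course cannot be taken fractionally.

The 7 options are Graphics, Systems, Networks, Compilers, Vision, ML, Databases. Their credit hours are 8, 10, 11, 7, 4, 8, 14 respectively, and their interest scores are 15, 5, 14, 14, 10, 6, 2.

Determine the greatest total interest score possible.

59

Treat it as a binary knapsack problem.
Take Graphics, Networks, Compilers, Vision, and ML: credit hours 8 + 11 + 7 + 4 + 8 = 38 ≤ 46, interest score 15 + 14 + 14 + 10 + 6 = 59.
No other feasible combination does better.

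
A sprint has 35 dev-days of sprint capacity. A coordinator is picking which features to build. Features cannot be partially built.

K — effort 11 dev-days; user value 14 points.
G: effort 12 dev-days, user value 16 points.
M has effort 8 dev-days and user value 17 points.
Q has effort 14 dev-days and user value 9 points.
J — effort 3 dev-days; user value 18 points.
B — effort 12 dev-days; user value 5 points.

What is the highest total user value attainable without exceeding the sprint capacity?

Allowing fractional choices, the relaxed optimum would be about 65.6, but features are indivisible.
K + M + J + B: effort 11 + 8 + 3 + 12 = 34 ≤ 35, user value 14 + 17 + 18 + 5 = 54.
K + G + M + J: effort 11 + 12 + 8 + 3 = 34 ≤ 35, user value 14 + 16 + 17 + 18 = 65.
G + M + J + B: effort 12 + 8 + 3 + 12 = 35 ≤ 35, user value 16 + 17 + 18 + 5 = 56.
Best is K, G, M, and J with total user value 65.

65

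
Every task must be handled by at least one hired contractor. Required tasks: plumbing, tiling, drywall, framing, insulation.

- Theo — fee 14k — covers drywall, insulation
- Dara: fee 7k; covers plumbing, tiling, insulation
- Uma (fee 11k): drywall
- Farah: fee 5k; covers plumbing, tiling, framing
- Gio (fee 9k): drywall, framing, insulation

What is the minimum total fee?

14

This is a weighted set-cover instance.
Choose Farah and Gio: together they cover plumbing, tiling, drywall, framing, insulation — every task.
Total fee: 5 + 9 = 14.
No cover costs less than 14.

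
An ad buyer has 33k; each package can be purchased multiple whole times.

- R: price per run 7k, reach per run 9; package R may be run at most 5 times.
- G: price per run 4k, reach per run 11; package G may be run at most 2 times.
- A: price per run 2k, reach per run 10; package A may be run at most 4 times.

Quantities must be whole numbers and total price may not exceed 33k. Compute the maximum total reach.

80

3×R, 1×G, and 4×A: price 33 ≤ 33, reach 3·9 + 1·11 + 4·10 = 78.
2×R, 2×G, and 4×A: price 30 ≤ 33, reach 2·9 + 2·11 + 4·10 = 80.
Best is 80.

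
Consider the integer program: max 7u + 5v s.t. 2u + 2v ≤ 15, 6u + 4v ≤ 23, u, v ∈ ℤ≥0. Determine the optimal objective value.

27

The continuous relaxation peaks at (0, 5.75) with value 28.75; rounding to a feasible lattice point costs some objective.
(u,v)=(1,4): 2·1+2·4=10≤15, 6·1+4·4=22≤23, objective 27.
(u,v)=(0,5): 2·0+2·5=10≤15, 6·0+4·5=20≤23, objective 25.
(u,v)=(1,3): 2·1+2·3=8≤15, 6·1+4·3=18≤23, objective 22.
Maximum is 27 at (u,v)=(1,4).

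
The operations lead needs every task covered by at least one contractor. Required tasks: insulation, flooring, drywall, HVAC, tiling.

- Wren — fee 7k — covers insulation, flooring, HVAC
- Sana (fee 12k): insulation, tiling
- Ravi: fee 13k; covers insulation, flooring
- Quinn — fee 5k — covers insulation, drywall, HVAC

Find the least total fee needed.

24

Choose Wren, Sana, and Quinn: together they cover insulation, flooring, drywall, HVAC, tiling — every task.
Total fee: 7 + 12 + 5 = 24.
No cover costs less than 24.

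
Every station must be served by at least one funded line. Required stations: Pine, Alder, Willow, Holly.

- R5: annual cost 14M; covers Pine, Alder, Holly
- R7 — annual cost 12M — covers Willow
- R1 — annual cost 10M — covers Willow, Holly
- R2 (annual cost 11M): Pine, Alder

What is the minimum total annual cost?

21

The greedy cost-per-new-station heuristic would pick R5 and R1 for 24, but a cheaper cover exists.
Choose R1 and R2: together they cover Pine, Alder, Willow, Holly — every station.
Total annual cost: 10 + 11 = 21.
No cover costs less than 21.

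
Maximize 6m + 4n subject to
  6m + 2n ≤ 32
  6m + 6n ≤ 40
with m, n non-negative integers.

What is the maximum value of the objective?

(m,n)=(5,1): 6·5+2·1=32≤32, 6·5+6·1=36≤40, objective 34.
(m,n)=(4,2): 6·4+2·2=28≤32, 6·4+6·2=36≤40, objective 32.
(m,n)=(3,3): 6·3+2·3=24≤32, 6·3+6·3=36≤40, objective 30.
(m,n)=(5,0): 6·5+2·0=30≤32, 6·5+6·0=30≤40, objective 30.
No feasible integer point exceeds 34.

34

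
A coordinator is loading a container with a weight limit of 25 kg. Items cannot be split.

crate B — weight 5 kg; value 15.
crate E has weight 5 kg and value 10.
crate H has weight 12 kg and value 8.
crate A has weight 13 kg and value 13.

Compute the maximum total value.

Take crate B, crate E, and crate A: weight 5 + 5 + 13 = 23 ≤ 25, value 15 + 10 + 13 = 38.
No other feasible combination does better.

38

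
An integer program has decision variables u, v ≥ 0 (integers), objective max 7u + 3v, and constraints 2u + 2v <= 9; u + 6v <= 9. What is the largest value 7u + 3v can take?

28

The continuous relaxation peaks at (4.5, 0) with value 31.50; rounding to a feasible lattice point costs some objective.
(u,v)=(4,0): 2·4+2·0=8≤9, 1·4+6·0=4≤9, objective 28.
(u,v)=(3,1): 2·3+2·1=8≤9, 1·3+6·1=9≤9, objective 24.
No feasible integer point exceeds 28.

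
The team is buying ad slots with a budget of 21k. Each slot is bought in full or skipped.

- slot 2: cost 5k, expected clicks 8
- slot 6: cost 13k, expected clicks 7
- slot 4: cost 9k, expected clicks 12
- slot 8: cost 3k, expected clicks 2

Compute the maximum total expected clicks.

22

This is a 0-1 knapsack instance.
slot 2 + slot 4 + slot 8: cost 5 + 9 + 3 = 17 ≤ 21, expected clicks 8 + 12 + 2 = 22.
slot 2 + slot 4: cost 5 + 9 = 14 ≤ 21, expected clicks 8 + 12 = 20.
slot 2 + slot 6 + slot 8: cost 5 + 13 + 3 = 21 ≤ 21, expected clicks 8 + 7 + 2 = 17.
Best is slot 2, slot 4, and slot 8 with total expected clicks 22.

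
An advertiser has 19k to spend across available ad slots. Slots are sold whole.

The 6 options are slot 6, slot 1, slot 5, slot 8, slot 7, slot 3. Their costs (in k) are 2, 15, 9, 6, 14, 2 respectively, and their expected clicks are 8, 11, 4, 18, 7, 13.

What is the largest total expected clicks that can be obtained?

43

Allowing fractional choices, the relaxed optimum would be about 45.6, but ad slots are indivisible.
slot 6 + slot 5 + slot 8 + slot 3: cost 2 + 9 + 6 + 2 = 19 ≤ 19, expected clicks 8 + 4 + 18 + 13 = 43.
slot 5 + slot 8 + slot 3: cost 9 + 6 + 2 = 17 ≤ 19, expected clicks 4 + 18 + 13 = 35.
slot 6 + slot 8 + slot 3: cost 2 + 6 + 2 = 10 ≤ 19, expected clicks 8 + 18 + 13 = 39.
Best is slot 6, slot 5, slot 8, and slot 3 with total expected clicks 43.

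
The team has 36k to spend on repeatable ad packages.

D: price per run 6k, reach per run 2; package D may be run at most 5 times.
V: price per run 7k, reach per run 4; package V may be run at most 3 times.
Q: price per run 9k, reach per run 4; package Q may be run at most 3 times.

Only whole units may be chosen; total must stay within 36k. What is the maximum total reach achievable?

18

This is a bounded integer knapsack.
Take 1×D, 3×V, and 1×Q: price 36 ≤ 36, reach 1·2 + 3·4 + 1·4 = 18.
V has the best ratio (4/7) and is taken to its limit of 3; remaining capacity is filled optimally with the others.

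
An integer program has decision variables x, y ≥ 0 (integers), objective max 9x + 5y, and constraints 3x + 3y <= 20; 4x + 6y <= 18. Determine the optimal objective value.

The continuous relaxation peaks at (4.5, 0) with value 40.50; rounding to a feasible lattice point costs some objective.
(x,y)=(4,0): 3·4+3·0=12≤20, 4·4+6·0=16≤18, objective 36.
(x,y)=(3,1): 3·3+3·1=12≤20, 4·3+6·1=18≤18, objective 32.
(x,y)=(3,0): 3·3+3·0=9≤20, 4·3+6·0=12≤18, objective 27.
Maximum is 36 at (x,y)=(4,0).

36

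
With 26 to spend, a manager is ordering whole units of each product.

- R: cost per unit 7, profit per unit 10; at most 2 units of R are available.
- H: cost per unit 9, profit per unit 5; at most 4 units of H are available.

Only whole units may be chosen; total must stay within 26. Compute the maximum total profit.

25

R has the best ratio (10/7); taking only R gives at most 2×10 = 20 (stopped by the supply cap of 2).
Mixing does better — 2×R and 1×H: cost 23 ≤ 26, profit 2·10 + 1·5 = 25.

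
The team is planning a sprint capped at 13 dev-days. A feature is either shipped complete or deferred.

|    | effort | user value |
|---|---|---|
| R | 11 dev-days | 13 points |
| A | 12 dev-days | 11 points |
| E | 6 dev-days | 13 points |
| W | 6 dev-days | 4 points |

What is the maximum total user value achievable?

Treat it as a binary knapsack problem.
E + W: effort 6 + 6 = 12 ≤ 13, user value 13 + 4 = 17.
E: effort 6 ≤ 13, user value 13.
Best is E and W with total user value 17.

17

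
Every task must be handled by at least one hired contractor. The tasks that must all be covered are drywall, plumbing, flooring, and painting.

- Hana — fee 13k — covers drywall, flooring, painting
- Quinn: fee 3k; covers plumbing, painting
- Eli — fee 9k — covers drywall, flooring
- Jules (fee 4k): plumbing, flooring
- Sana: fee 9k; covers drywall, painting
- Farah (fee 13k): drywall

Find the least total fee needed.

12

The greedy cost-per-new-task heuristic would pick Quinn, Jules, and Eli for 16, but a cheaper cover exists.
Choose Quinn and Eli: together they cover drywall, plumbing, flooring, painting — every task.
Total fee: 3 + 9 = 12.
No cover costs less than 12.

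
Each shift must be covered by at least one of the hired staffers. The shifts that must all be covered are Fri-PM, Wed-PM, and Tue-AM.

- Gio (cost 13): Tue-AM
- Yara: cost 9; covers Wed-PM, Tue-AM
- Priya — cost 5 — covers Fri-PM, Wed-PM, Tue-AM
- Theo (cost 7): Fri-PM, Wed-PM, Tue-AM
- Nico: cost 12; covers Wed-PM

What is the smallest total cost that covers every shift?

Priya alone covers Fri-PM, Wed-PM, Tue-AM — every shift.
Total cost: 5.
No cover costs less than 5.

5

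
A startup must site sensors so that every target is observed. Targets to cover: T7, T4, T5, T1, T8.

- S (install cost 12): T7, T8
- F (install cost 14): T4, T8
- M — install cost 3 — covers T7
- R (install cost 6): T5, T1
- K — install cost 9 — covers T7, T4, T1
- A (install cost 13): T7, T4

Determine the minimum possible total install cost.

Choose F, M, and R: together they cover T7, T4, T5, T1, T8 — every target.
Total install cost: 14 + 3 + 6 = 23.

23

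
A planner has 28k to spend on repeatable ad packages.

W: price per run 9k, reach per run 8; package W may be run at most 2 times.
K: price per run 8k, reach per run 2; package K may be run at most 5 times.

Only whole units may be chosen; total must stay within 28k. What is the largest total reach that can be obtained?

This is a bounded integer knapsack.
2×W: price 18 ≤ 28, reach 2·8 = 16.
2×W and 1×K: price 26 ≤ 28, reach 2·8 + 1·2 = 18.
Best is 18.

18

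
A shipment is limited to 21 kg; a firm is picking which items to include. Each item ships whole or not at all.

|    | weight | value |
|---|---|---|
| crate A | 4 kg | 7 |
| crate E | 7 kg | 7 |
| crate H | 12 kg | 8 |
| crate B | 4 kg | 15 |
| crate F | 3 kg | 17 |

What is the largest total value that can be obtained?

46

Take crate A, crate E, crate B, and crate F: weight 4 + 7 + 4 + 3 = 18 ≤ 21, value 7 + 7 + 15 + 17 = 46.
No other feasible combination does better.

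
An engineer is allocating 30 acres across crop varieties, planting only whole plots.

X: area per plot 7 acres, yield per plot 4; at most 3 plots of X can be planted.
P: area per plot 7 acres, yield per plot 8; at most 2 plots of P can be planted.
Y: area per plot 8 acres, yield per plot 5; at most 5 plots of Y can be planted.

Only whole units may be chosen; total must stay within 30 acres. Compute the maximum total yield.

2×P and 2×Y: area 30 ≤ 30, yield 2·8 + 2·5 = 26.
1×X, 2×P, and 1×Y: area 29 ≤ 30, yield 1·4 + 2·8 + 1·5 = 25.
Best is 26.

26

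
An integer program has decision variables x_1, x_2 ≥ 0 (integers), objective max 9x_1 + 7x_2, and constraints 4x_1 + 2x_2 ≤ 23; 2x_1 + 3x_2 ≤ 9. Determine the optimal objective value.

Relaxing integrality, the LP optimum is 40.50 at (x_1,x_2) = (4.5, 0), which is not an integer point.
(x_1,x_2)=(4,0): 4·4+2·0=16≤23, 2·4+3·0=8≤9, objective 36.
(x_1,x_2)=(3,1): 4·3+2·1=14≤23, 2·3+3·1=9≤9, objective 34.
(x_1,x_2)=(3,0): 4·3+2·0=12≤23, 2·3+3·0=6≤9, objective 27.
No feasible integer point exceeds 36.

36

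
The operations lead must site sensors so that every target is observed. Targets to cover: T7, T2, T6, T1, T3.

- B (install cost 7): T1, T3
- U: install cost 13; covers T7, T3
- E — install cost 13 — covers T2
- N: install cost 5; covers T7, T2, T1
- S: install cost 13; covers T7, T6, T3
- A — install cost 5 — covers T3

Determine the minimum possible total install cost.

18

The greedy cost-per-new-target heuristic would pick N, A, and S for 23, but a cheaper cover exists.
Choose N and S: together they cover T7, T2, T6, T1, T3 — every target.
Total install cost: 5 + 13 = 18.
No cover costs less than 18.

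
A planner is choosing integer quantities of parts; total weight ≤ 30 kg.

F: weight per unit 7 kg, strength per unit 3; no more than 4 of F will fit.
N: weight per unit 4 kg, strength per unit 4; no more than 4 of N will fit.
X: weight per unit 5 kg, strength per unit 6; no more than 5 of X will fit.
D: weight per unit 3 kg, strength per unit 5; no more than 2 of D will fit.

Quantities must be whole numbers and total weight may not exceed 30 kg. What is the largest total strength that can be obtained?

38

D has the best ratio (5/3); taking only D gives at most 2×5 = 10 (stopped by the supply cap of 2).
Mixing does better — 1×N, 4×X, and 2×D: weight 30 ≤ 30, strength 1·4 + 4·6 + 2·5 = 38.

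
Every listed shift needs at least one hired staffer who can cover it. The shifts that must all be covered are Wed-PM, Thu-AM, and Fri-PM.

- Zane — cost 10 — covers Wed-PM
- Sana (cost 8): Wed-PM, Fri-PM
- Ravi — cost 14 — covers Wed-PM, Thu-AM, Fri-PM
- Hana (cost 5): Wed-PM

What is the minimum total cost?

14

The greedy cost-per-new-shift heuristic would pick Sana and Ravi for 22, but a cheaper cover exists.
Ravi alone covers Wed-PM, Thu-AM, Fri-PM — every shift.
Total cost: 14.
No cover costs less than 14.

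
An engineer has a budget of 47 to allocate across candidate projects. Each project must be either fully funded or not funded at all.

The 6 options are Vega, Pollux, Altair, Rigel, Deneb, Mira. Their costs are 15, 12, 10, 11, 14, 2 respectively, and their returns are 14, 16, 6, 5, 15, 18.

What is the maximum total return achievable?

Allowing fractional choices, the relaxed optimum would be about 65.4, but projects are indivisible.
Vega + Pollux + Deneb + Mira: cost 15 + 12 + 14 + 2 = 43 ≤ 47, return 14 + 16 + 15 + 18 = 63.
Vega + Pollux + Altair + Mira: cost 15 + 12 + 10 + 2 = 39 ≤ 47, return 14 + 16 + 6 + 18 = 54.
Pollux + Altair + Deneb + Mira: cost 12 + 10 + 14 + 2 = 38 ≤ 47, return 16 + 6 + 15 + 18 = 55.
Best is Vega, Pollux, Deneb, and Mira with total return 63.

63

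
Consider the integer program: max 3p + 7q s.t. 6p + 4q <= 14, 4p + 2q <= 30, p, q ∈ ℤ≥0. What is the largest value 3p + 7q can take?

(p,q)=(0,3) is feasible, giving 21.
(p,q)=(1,2) is feasible, giving 17.
(p,q)=(0,2) is feasible, giving 14.
No feasible integer point exceeds 21.

21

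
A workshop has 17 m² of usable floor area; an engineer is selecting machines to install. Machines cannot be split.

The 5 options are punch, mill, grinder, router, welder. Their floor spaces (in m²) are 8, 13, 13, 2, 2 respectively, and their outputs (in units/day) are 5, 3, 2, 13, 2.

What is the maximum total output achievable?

Treat it as a binary knapsack problem.
Allowing fractional choices, the relaxed optimum would be about 21.2, but machines are indivisible.
punch + router + welder: floor space 8 + 2 + 2 = 12 ≤ 17, output 5 + 13 + 2 = 20.
punch + router: floor space 8 + 2 = 10 ≤ 17, output 5 + 13 = 18.
Best is punch, router, and welder with total output 20.

20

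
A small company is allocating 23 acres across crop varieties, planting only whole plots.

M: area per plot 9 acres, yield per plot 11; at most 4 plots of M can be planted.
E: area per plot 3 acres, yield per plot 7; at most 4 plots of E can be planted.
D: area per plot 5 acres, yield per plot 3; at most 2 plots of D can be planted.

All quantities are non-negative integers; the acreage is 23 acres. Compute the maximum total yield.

Take 1×M and 4×E: area 21 ≤ 23, yield 1·11 + 4·7 = 39.
E has the best ratio (7/3) and is taken to its limit of 4; remaining capacity is filled optimally with the others.

39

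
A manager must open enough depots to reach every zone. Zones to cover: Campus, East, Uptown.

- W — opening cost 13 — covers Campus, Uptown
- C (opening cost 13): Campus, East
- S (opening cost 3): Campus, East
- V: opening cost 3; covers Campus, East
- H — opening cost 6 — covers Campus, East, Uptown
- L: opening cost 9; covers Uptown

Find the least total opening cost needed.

H alone covers Campus, East, Uptown — every zone.
Total opening cost: 6.

6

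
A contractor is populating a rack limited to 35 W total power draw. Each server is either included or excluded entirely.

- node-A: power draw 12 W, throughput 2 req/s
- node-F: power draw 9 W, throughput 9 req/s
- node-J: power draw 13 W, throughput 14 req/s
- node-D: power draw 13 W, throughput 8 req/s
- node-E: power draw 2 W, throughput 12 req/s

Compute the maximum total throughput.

node-J + node-D + node-E: power draw 13 + 13 + 2 = 28 ≤ 35, throughput 14 + 8 + 12 = 34.
node-F + node-J + node-E: power draw 9 + 13 + 2 = 24 ≤ 35, throughput 9 + 14 + 12 = 35.
Best is node-F, node-J, and node-E with total throughput 35.

35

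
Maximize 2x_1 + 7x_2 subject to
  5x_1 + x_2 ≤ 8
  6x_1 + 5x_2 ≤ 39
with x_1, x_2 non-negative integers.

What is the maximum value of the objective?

49

(x_1,x_2)=(0,7): 5·0+1·7=7≤8, 6·0+5·7=35≤39, objective 49.
(x_1,x_2)=(0,6): 5·0+1·6=6≤8, 6·0+5·6=30≤39, objective 42.
No feasible integer point exceeds 49.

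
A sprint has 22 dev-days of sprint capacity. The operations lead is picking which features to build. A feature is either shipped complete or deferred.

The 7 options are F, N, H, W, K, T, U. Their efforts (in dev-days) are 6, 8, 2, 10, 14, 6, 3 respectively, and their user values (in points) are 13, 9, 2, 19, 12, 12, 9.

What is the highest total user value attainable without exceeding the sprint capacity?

44

Treat it as a binary knapsack problem.
F + W + T: effort 6 + 10 + 6 = 22 ≤ 22, user value 13 + 19 + 12 = 44.
H + W + T + U: effort 2 + 10 + 6 + 3 = 21 ≤ 22, user value 2 + 19 + 12 + 9 = 42.
F + H + W + U: effort 6 + 2 + 10 + 3 = 21 ≤ 22, user value 13 + 2 + 19 + 9 = 43.
Best is F, W, and T with total user value 44.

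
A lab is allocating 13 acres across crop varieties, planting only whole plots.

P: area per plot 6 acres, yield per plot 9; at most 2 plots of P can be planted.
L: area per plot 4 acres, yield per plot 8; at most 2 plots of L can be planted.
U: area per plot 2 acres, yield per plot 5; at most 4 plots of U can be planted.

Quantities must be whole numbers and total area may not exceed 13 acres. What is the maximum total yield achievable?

28

1×L and 4×U: area 12 ≤ 13, yield 1·8 + 4·5 = 28.
2×L and 2×U: area 12 ≤ 13, yield 2·8 + 2·5 = 26.
Best is 28.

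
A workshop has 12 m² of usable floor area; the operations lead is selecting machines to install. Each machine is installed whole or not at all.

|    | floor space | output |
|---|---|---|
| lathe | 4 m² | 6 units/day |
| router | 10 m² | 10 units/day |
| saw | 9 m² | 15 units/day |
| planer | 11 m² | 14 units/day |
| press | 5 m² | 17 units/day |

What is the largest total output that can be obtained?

This is an integer program with binary decision variables.
Take lathe and press: floor space 4 + 5 = 9 ≤ 12, output 6 + 17 = 23.
No other feasible combination does better.

23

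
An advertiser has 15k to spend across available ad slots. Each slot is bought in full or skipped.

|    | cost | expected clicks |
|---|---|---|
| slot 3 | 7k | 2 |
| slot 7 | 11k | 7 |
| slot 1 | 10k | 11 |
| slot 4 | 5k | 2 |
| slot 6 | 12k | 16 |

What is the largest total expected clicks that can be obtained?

16

Allowing fractional choices, the relaxed optimum would be about 19.3, but ad slots are indivisible.
slot 1 + slot 4: cost 10 + 5 = 15 ≤ 15, expected clicks 11 + 2 = 13.
slot 6: cost 12 ≤ 15, expected clicks 16.
slot 1: cost 10 ≤ 15, expected clicks 11.
Best is slot 6 with total expected clicks 16.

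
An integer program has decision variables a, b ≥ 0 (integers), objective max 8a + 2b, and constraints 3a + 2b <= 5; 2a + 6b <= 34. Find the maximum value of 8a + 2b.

Relaxing integrality, the LP optimum is 13.33 at (a,b) = (1.67, 0), which is not an integer point.
(a,b)=(1,1): 3·1+2·1=5≤5, 2·1+6·1=8≤34, objective 10.
(a,b)=(1,0): 3·1+2·0=3≤5, 2·1+6·0=2≤34, objective 8.
(a,b)=(0,2): 3·0+2·2=4≤5, 2·0+6·2=12≤34, objective 4.
(a,b)=(0,1): 3·0+2·1=2≤5, 2·0+6·1=6≤34, objective 2.
No feasible integer point exceeds 10.

10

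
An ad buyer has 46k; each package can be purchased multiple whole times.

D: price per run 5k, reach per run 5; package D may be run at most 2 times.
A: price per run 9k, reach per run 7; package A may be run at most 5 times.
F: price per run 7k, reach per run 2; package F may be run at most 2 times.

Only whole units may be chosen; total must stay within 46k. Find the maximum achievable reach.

38

D has the best ratio (5/5); taking only D gives at most 2×5 = 10 (stopped by the supply cap of 2).
Mixing does better — 2×D and 4×A: price 46 ≤ 46, reach 2·5 + 4·7 = 38.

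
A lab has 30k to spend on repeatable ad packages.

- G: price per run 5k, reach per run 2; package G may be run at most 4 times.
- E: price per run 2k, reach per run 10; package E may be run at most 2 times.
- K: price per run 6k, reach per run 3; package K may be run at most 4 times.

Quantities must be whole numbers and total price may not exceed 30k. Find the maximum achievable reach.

32

2×E and 4×K: price 28 ≤ 30, reach 2·10 + 4·3 = 32.
1×G, 2×E, and 3×K: price 27 ≤ 30, reach 1·2 + 2·10 + 3·3 = 31.
Best is 32.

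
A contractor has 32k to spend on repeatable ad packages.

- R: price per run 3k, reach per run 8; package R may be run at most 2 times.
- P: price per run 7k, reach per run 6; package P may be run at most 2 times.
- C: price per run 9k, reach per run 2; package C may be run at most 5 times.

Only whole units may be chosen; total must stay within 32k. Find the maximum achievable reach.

30

R has the best ratio (8/3); taking only R gives at most 2×8 = 16 (stopped by the supply cap of 2).
Mixing does better — 2×R, 2×P, and 1×C: price 29 ≤ 32, reach 2·8 + 2·6 + 1·2 = 30.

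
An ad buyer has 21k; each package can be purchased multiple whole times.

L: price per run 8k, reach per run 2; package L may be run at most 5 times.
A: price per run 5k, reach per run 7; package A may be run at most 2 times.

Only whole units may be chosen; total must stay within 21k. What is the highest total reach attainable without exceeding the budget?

16

This is a bounded integer knapsack.
1×L and 2×A: price 18 ≤ 21, reach 1·2 + 2·7 = 16.
2×A: price 10 ≤ 21, reach 2·7 = 14.
Best is 16.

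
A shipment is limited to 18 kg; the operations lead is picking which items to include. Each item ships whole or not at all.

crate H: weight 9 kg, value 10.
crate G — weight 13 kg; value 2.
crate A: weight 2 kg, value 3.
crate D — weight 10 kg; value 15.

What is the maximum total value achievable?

18

Treat it as a binary knapsack problem.
Allowing fractional choices, the relaxed optimum would be about 24.7, but items are indivisible.
crate D: weight 10 ≤ 18, value 15.
crate A + crate D: weight 2 + 10 = 12 ≤ 18, value 3 + 15 = 18.
Best is crate A and crate D with total value 18.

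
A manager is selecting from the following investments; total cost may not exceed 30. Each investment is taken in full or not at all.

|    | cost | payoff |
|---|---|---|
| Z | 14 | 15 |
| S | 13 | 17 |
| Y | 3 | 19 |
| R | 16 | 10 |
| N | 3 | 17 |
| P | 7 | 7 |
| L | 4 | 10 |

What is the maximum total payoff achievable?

This is an integer program with binary decision variables.
Allowing fractional choices, the relaxed optimum would be about 70.5, but investments are indivisible.
S + Y + N + L: cost 13 + 3 + 3 + 4 = 23 ≤ 30, payoff 17 + 19 + 17 + 10 = 63.
S + Y + N + P + L: cost 13 + 3 + 3 + 7 + 4 = 30 ≤ 30, payoff 17 + 19 + 17 + 7 + 10 = 70.
Z + Y + N + L: cost 14 + 3 + 3 + 4 = 24 ≤ 30, payoff 15 + 19 + 17 + 10 = 61.
Best is S, Y, N, P, and L with total payoff 70.

70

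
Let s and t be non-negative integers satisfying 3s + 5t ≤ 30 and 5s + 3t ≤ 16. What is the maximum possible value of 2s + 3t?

(s,t)=(0,5) is feasible, giving 15.
(s,t)=(0,4) is feasible, giving 12.
Maximum is 15 at (s,t)=(0,5).

15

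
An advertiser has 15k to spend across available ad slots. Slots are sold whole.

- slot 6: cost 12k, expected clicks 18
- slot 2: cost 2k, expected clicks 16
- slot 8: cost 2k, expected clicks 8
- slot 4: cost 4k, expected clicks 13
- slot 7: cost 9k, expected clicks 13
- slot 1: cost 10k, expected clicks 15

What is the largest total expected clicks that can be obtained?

42

Treat it as a binary knapsack problem.
Allowing fractional choices, the relaxed optimum would be about 47.5, but ad slots are indivisible.
slot 2 + slot 8 + slot 4: cost 2 + 2 + 4 = 8 ≤ 15, expected clicks 16 + 8 + 13 = 37.
slot 2 + slot 4 + slot 7: cost 2 + 4 + 9 = 15 ≤ 15, expected clicks 16 + 13 + 13 = 42.
slot 2 + slot 8 + slot 1: cost 2 + 2 + 10 = 14 ≤ 15, expected clicks 16 + 8 + 15 = 39.
Best is slot 2, slot 4, and slot 7 with total expected clicks 42.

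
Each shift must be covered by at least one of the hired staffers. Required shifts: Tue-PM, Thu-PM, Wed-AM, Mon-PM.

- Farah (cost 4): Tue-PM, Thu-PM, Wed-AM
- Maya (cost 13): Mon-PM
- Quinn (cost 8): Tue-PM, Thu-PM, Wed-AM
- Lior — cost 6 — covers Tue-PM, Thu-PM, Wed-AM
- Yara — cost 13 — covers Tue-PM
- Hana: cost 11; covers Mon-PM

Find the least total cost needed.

15

Choose Farah and Hana: together they cover Tue-PM, Thu-PM, Wed-AM, Mon-PM — every shift.
Total cost: 4 + 11 = 15.
No cover costs less than 15.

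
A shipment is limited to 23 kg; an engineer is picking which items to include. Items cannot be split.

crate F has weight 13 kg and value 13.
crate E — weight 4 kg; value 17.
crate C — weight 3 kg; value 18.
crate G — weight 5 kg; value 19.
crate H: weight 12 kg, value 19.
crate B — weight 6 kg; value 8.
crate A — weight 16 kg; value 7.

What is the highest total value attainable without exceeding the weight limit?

62

crate E + crate G + crate H: weight 4 + 5 + 12 = 21 ≤ 23, value 17 + 19 + 19 = 55.
crate C + crate G + crate H: weight 3 + 5 + 12 = 20 ≤ 23, value 18 + 19 + 19 = 56.
crate E + crate C + crate G + crate B: weight 4 + 3 + 5 + 6 = 18 ≤ 23, value 17 + 18 + 19 + 8 = 62.
Best is crate E, crate C, crate G, and crate B with total value 62.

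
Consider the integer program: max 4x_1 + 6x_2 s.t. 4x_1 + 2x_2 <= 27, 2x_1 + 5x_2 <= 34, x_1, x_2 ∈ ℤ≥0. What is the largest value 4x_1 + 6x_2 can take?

(x_1,x_2)=(4,5) is feasible, giving 46.
(x_1,x_2)=(3,5) is feasible, giving 42.
(x_1,x_2)=(4,4) is feasible, giving 40.
No feasible integer point exceeds 46.

46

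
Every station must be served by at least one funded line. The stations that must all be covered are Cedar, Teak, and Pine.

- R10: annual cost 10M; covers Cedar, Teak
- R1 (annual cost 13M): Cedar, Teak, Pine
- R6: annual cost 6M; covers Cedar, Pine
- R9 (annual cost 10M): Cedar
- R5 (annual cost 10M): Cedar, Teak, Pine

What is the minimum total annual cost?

The greedy cost-per-new-station heuristic would pick R6 and R10 for 16, but a cheaper cover exists.
R5 alone covers Cedar, Teak, Pine — every station.
Total annual cost: 10.
No cover costs less than 10.

10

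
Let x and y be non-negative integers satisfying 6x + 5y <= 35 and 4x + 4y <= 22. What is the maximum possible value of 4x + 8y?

The continuous relaxation peaks at (0, 5.5) with value 44.00; rounding to a feasible lattice point costs some objective.
(x,y)=(0,5): 6·0+5·5=25≤35, 4·0+4·5=20≤22, objective 40.
(x,y)=(1,4): 6·1+5·4=26≤35, 4·1+4·4=20≤22, objective 36.
(x,y)=(0,4): 6·0+5·4=20≤35, 4·0+4·4=16≤22, objective 32.
No feasible integer point exceeds 40.

40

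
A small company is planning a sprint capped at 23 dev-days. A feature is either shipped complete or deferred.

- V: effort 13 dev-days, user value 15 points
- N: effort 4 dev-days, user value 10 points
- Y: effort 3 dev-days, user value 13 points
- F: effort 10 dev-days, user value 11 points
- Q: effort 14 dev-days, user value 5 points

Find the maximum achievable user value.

38

This is a 0-1 knapsack instance.
N + Y + F: effort 4 + 3 + 10 = 17 ≤ 23, user value 10 + 13 + 11 = 34.
V + N + Y: effort 13 + 4 + 3 = 20 ≤ 23, user value 15 + 10 + 13 = 38.
Best is V, N, and Y with total user value 38.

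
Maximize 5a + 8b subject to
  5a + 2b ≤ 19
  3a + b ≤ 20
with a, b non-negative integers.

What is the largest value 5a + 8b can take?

Relaxing integrality, the LP optimum is 76.00 at (a,b) = (0, 9.5), which is not an integer point.
(a,b)=(0,9): 5·0+2·9=18≤19, 3·0+1·9=9≤20, objective 72.
(a,b)=(0,8): 5·0+2·8=16≤19, 3·0+1·8=8≤20, objective 64.
The best lattice point is (0,9), giving 72.

72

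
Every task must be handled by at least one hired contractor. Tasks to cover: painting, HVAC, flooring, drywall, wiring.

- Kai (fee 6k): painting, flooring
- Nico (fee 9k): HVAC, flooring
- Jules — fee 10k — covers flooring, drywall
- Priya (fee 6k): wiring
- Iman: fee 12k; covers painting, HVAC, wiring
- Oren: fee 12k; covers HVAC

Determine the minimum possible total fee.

Choose Jules and Iman: together they cover painting, HVAC, flooring, drywall, wiring — every task.
Total fee: 10 + 12 = 22.

22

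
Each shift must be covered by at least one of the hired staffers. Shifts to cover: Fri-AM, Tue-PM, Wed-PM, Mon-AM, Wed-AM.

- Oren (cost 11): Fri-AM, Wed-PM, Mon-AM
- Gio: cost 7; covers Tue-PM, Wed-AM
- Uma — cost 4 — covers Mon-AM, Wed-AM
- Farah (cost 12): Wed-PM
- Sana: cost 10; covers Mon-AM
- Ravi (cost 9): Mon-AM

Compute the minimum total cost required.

18

The greedy cost-per-new-shift heuristic would pick Uma, Oren, and Gio for 22, but a cheaper cover exists.
Choose Oren and Gio: together they cover Fri-AM, Tue-PM, Wed-PM, Mon-AM, Wed-AM — every shift.
Total cost: 11 + 7 = 18.
No cover costs less than 18.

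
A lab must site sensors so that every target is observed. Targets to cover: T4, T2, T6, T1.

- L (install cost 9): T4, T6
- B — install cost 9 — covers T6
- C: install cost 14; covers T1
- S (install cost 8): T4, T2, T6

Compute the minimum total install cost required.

22

Choose C and S: together they cover T4, T2, T6, T1 — every target.
Total install cost: 14 + 8 = 22.
No cover costs less than 22.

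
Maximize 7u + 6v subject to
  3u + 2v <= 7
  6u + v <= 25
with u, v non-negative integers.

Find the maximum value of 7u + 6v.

The continuous relaxation peaks at (0, 3.5) with value 21.00; rounding to a feasible lattice point costs some objective.
(u,v)=(1,2): 3·1+2·2=7≤7, 6·1+1·2=8≤25, objective 19.
(u,v)=(0,3): 3·0+2·3=6≤7, 6·0+1·3=3≤25, objective 18.
(u,v)=(1,1): 3·1+2·1=5≤7, 6·1+1·1=7≤25, objective 13.
Maximum is 19 at (u,v)=(1,2).

19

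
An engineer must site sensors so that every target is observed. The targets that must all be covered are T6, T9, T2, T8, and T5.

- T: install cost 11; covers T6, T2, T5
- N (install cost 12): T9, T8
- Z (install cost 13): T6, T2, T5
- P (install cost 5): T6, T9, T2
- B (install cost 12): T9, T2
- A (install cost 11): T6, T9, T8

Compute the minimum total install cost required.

This is an integer covering problem.
The greedy cost-per-new-target heuristic would pick P, T, and A for 27, but a cheaper cover exists.
Choose T and A: together they cover T6, T9, T2, T8, T5 — every target.
Total install cost: 11 + 11 = 22.
No cover costs less than 22.

22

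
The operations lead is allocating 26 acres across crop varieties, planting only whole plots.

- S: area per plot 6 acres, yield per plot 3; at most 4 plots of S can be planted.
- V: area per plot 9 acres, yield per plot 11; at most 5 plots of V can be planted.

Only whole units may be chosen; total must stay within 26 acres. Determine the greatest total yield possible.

25

1×S and 2×V: area 24 ≤ 26, yield 1·3 + 2·11 = 25.
2×V: area 18 ≤ 26, yield 2·11 = 22.
Best is 25.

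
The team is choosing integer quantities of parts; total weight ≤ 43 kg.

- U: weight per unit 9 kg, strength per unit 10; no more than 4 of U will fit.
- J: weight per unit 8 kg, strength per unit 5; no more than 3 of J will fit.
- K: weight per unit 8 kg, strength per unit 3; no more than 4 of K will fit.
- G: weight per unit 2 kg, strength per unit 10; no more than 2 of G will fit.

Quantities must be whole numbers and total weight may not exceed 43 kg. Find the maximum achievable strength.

60

This is a bounded integer knapsack.
3×U, 1×J, and 2×G: weight 39 ≤ 43, strength 3·10 + 1·5 + 2·10 = 55.
4×U and 2×G: weight 40 ≤ 43, strength 4·10 + 2·10 = 60.
Best is 60.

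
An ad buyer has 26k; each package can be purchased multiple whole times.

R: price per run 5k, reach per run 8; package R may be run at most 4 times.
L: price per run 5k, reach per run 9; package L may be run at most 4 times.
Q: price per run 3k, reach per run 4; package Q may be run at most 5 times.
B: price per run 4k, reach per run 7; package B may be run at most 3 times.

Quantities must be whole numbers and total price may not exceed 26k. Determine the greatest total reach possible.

45

L has the best ratio (9/5); taking only L gives at most 4×9 = 36 (stopped by the supply cap of 4).
Mixing does better — 3×L, 1×Q, and 2×B: price 26 ≤ 26, reach 3·9 + 1·4 + 2·7 = 45.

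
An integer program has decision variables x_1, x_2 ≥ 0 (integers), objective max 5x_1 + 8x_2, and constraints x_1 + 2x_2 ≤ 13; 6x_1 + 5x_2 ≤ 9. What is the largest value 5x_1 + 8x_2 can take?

8

The continuous relaxation peaks at (0, 1.8) with value 14.40; rounding to a feasible lattice point costs some objective.
(x_1,x_2)=(0,1): 1·0+2·1=2≤13, 6·0+5·1=5≤9, objective 8.
(x_1,x_2)=(1,0): 1·1+2·0=1≤13, 6·1+5·0=6≤9, objective 5.
The best lattice point is (0,1), giving 8.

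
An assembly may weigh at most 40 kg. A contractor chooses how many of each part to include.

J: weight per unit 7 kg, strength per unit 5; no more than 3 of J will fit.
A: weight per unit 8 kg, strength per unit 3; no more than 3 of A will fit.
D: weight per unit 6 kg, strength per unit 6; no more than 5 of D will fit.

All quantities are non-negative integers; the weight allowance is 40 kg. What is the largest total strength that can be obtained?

35

This is a bounded integer knapsack.
Take 1×J and 5×D: weight 37 ≤ 40, strength 1·5 + 5·6 = 35.
D has the best ratio (6/6) and is taken to its limit of 5; remaining capacity is filled optimally with the others.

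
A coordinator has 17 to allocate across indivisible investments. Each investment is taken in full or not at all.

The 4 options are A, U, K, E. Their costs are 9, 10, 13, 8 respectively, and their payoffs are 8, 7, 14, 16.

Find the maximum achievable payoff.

Allowing fractional choices, the relaxed optimum would be about 25.7, but investments are indivisible.
A + E: cost 9 + 8 = 17 ≤ 17, payoff 8 + 16 = 24.
K: cost 13 ≤ 17, payoff 14.
E: cost 8 ≤ 17, payoff 16.
Best is A and E with total payoff 24.

24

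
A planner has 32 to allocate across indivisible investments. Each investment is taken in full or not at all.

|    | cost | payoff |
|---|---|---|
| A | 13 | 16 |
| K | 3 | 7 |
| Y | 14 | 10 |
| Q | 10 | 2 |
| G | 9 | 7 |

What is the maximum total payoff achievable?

Take A, K, and Y: cost 13 + 3 + 14 = 30 ≤ 32, payoff 16 + 7 + 10 = 33.
No other feasible combination does better.

33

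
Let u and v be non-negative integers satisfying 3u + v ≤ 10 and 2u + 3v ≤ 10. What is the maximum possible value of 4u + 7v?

22

(u,v)=(2,2): 3·2+1·2=8≤10, 2·2+3·2=10≤10, objective 22.
(u,v)=(0,3): 3·0+1·3=3≤10, 2·0+3·3=9≤10, objective 21.
(u,v)=(3,1): 3·3+1·1=10≤10, 2·3+3·1=9≤10, objective 19.
The best lattice point is (2,2), giving 22.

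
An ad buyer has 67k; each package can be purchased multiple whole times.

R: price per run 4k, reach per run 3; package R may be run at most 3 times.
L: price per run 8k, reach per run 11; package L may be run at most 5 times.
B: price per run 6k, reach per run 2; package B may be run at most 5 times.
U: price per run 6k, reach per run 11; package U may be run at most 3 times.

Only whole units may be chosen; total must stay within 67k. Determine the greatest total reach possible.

This is a bounded integer knapsack.
U has the best ratio (11/6); taking only U gives at most 3×11 = 33 (stopped by the supply cap of 3).
Mixing does better — 2×R, 5×L, and 3×U: price 66 ≤ 67, reach 2·3 + 5·11 + 3·11 = 94.

94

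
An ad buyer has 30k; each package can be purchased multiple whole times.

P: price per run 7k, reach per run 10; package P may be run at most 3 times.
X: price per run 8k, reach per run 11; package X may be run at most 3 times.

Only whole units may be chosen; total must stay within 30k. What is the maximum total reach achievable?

42

2×P and 2×X: price 30 ≤ 30, reach 2·10 + 2·11 = 42.
3×P and 1×X: price 29 ≤ 30, reach 3·10 + 1·11 = 41.
Best is 42.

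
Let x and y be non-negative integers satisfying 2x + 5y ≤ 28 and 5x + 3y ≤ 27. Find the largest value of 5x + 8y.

47

(x,y)=(3,4): 2·3+5·4=26≤28, 5·3+3·4=27≤27, objective 47.
(x,y)=(1,5): 2·1+5·5=27≤28, 5·1+3·5=20≤27, objective 45.
(x,y)=(2,4): 2·2+5·4=24≤28, 5·2+3·4=22≤27, objective 42.
No feasible integer point exceeds 47.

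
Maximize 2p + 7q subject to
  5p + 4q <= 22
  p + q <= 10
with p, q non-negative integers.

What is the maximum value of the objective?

The continuous relaxation peaks at (0, 5.5) with value 38.50; rounding to a feasible lattice point costs some objective.
(p,q)=(0,5): 5·0+4·5=20≤22, 1·0+1·5=5≤10, objective 35.
(p,q)=(1,4): 5·1+4·4=21≤22, 1·1+1·4=5≤10, objective 30.
The best lattice point is (0,5), giving 35.

35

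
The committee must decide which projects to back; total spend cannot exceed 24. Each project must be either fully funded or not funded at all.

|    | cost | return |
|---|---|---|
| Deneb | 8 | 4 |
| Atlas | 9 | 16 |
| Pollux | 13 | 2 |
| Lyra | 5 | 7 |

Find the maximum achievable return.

27

Treat it as a binary knapsack problem.
Deneb + Atlas: cost 8 + 9 = 17 ≤ 24, return 4 + 16 = 20.
Deneb + Atlas + Lyra: cost 8 + 9 + 5 = 22 ≤ 24, return 4 + 16 + 7 = 27.
Atlas + Lyra: cost 9 + 5 = 14 ≤ 24, return 16 + 7 = 23.
Best is Deneb, Atlas, and Lyra with total return 27.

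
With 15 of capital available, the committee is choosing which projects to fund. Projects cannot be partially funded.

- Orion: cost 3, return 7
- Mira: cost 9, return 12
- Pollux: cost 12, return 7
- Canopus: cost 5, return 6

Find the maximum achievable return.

This is a 0-1 knapsack instance.
Allowing fractional choices, the relaxed optimum would be about 22.6, but projects are indivisible.
Orion + Mira: cost 3 + 9 = 12 ≤ 15, return 7 + 12 = 19.
Mira + Canopus: cost 9 + 5 = 14 ≤ 15, return 12 + 6 = 18.
Orion + Pollux: cost 3 + 12 = 15 ≤ 15, return 7 + 7 = 14.
Best is Orion and Mira with total return 19.

19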